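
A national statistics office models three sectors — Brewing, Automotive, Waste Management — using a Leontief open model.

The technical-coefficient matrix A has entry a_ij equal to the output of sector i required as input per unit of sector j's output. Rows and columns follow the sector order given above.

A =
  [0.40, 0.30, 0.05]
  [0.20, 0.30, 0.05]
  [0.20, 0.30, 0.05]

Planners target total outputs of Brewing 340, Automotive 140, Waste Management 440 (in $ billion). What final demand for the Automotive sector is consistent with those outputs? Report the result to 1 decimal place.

d_2 = 8.0

I − A =
  [   0.60    -0.30    -0.05]
  [  -0.20     0.70    -0.05]
  [  -0.20    -0.30     0.95]
d = (I − A) x:
  d_1 = (+0.60)·340 + (-0.30)·140 + (-0.05)·440 = 140.0
  d_2 = (-0.20)·340 + (+0.70)·140 + (-0.05)·440 = 8.0
  d_3 = (-0.20)·340 + (-0.30)·140 + (+0.95)·440 = 308.0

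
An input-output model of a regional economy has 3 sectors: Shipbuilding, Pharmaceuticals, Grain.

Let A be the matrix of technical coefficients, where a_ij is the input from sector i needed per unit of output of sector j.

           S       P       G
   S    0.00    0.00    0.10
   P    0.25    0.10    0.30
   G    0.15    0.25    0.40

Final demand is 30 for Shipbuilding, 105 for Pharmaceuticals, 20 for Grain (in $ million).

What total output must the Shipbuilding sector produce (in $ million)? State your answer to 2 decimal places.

x_S = 41.27

I − A =
  [   1.00     0.00    -0.10]
  [  -0.25     0.90    -0.30]
  [  -0.15    -0.25     0.60]
Cofactors of I−A, C_ij = (−1)^(i+j)·(minor ij) (rows/columns in the sector order above):
  C_11 = (0.90)(0.60) − (-0.30)(-0.25) = 0.4650
  C_12 = −[(-0.25)(0.60) − (-0.30)(-0.15)] = 0.1950
  C_13 = (-0.25)(-0.25) − (0.90)(-0.15) = 0.1975
  C_21 = −[(0.00)(0.60) − (-0.10)(-0.25)] = 0.0250
  C_22 = (1.00)(0.60) − (-0.10)(-0.15) = 0.5850
  C_23 = −[(1.00)(-0.25) − (0.00)(-0.15)] = 0.2500
  C_31 = (0.00)(-0.30) − (-0.10)(0.90) = 0.0900
  C_32 = −[(1.00)(-0.30) − (-0.10)(-0.25)] = 0.3250
  C_33 = (1.00)(0.90) − (0.00)(-0.25) = 0.9000
det(I−A) = Σ_j (I−A)_1j·C_1j = (1.00)(0.4650) + (0.00)(0.1950) + (-0.10)(0.1975) = 0.44525
adj(I−A) = Cᵀ =
  [ 0.4650   0.0250   0.0900]
  [ 0.1950   0.5850   0.3250]
  [ 0.1975   0.2500   0.9000]
(I − A)⁻¹ = adj(I−A) / det(I−A) ≈
  [   1.0444     0.0561     0.2021]
  [   0.4380     1.3139     0.7299]
  [   0.4436     0.5615     2.0213]
x = (I − A)⁻¹ d = adj(I−A)·d / det(I−A), with det(I−A) = 0.44525:
  x_S = (0.4650·30 + 0.0250·105 + 0.0900·20) / 0.44525 = 18.375 / 0.44525 ≈ 41.27
  x_P = (0.1950·30 + 0.5850·105 + 0.3250·20) / 0.44525 = 73.775 / 0.44525 ≈ 165.69
  x_G = (0.1975·30 + 0.2500·105 + 0.9000·20) / 0.44525 = 50.175 / 0.44525 ≈ 112.69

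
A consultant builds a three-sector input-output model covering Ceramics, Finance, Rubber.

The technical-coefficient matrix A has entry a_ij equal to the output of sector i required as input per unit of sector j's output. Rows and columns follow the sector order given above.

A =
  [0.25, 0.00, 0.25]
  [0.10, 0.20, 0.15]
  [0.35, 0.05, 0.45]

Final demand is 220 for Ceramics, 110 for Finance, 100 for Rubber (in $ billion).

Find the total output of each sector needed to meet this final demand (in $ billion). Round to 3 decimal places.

I − A =
  [   0.75     0.00    -0.25]
  [  -0.10     0.80    -0.15]
  [  -0.35    -0.05     0.55]
Cofactors of I−A, C_ij = (−1)^(i+j)·(minor ij) (rows/columns in the sector order above):
  C_11 = (0.80)(0.55) − (-0.15)(-0.05) = 0.4325
  C_12 = −[(-0.10)(0.55) − (-0.15)(-0.35)] = 0.1075
  C_13 = (-0.10)(-0.05) − (0.80)(-0.35) = 0.2850
  C_21 = −[(0.00)(0.55) − (-0.25)(-0.05)] = 0.0125
  C_22 = (0.75)(0.55) − (-0.25)(-0.35) = 0.3250
  C_23 = −[(0.75)(-0.05) − (0.00)(-0.35)] = 0.0375
  C_31 = (0.00)(-0.15) − (-0.25)(0.80) = 0.2000
  C_32 = −[(0.75)(-0.15) − (-0.25)(-0.10)] = 0.1375
  C_33 = (0.75)(0.80) − (0.00)(-0.10) = 0.6000
det(I−A) = Σ_j (I−A)_1j·C_1j = (0.75)(0.4325) + (0.00)(0.1075) + (-0.25)(0.2850) = 0.253125
adj(I−A) = Cᵀ =
  [ 0.4325   0.0125   0.2000]
  [ 0.1075   0.3250   0.1375]
  [ 0.2850   0.0375   0.6000]
(I − A)⁻¹ = adj(I−A) / det(I−A) ≈
  [   1.7086     0.0494     0.7901]
  [   0.4247     1.2840     0.5432]
  [   1.1259     0.1481     2.3704]
x = (I − A)⁻¹ d = adj(I−A)·d / det(I−A), with det(I−A) = 0.253125:
  x_1 = (0.4325·220 + 0.0125·110 + 0.2000·100) / 0.253125 = 116.525 / 0.253125 ≈ 460.346
  x_2 = (0.1075·220 + 0.3250·110 + 0.1375·100) / 0.253125 = 73.15 / 0.253125 ≈ 288.988
  x_3 = (0.2850·220 + 0.0375·110 + 0.6000·100) / 0.253125 = 126.825 / 0.253125 ≈ 501.037

x_1 = 460.346, x_2 = 288.988, x_3 = 501.037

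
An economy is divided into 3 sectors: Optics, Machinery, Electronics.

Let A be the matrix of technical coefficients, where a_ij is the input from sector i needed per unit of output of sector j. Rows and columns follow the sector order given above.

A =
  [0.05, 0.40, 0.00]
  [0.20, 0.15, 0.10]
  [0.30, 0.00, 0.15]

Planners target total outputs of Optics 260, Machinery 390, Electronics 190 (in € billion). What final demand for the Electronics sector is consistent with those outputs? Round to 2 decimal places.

I − A =
  [   0.95    -0.40     0.00]
  [  -0.20     0.85    -0.10]
  [  -0.30     0.00     0.85]
d = (I − A) x:
  d_1 = (+0.95)·260 + (-0.40)·390 + (+0.00)·190 = 91.00
  d_2 = (-0.20)·260 + (+0.85)·390 + (-0.10)·190 = 260.50
  d_3 = (-0.30)·260 + (+0.00)·390 + (+0.85)·190 = 83.50

d_3 = 83.50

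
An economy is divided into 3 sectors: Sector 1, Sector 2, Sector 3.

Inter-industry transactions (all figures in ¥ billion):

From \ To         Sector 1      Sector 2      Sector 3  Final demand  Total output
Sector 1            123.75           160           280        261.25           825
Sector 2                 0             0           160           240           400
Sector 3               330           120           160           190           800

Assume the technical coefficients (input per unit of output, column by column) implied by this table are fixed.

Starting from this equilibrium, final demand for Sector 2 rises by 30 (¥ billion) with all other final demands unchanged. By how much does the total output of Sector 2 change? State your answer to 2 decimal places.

Δx_2 = 35.45

Technical coefficients a_ij = z_ij / X_j:
  a_11 = 123.75/825 = 0.15, a_21 = 0/825 = 0.00, a_31 = 330/825 = 0.40
  a_12 = 160/400 = 0.40, a_22 = 0/400 = 0.00, a_32 = 120/400 = 0.30
  a_13 = 280/800 = 0.35, a_23 = 160/800 = 0.20, a_33 = 160/800 = 0.20
I − A =
  [   0.85    -0.40    -0.35]
  [   0.00     1.00    -0.20]
  [  -0.40    -0.30     0.80]
Cofactors of I−A, C_ij = (−1)^(i+j)·(minor ij) (rows/columns in the sector order above):
  C_11 = (1.00)(0.80) − (-0.20)(-0.30) = 0.7400
  C_12 = −[(0.00)(0.80) − (-0.20)(-0.40)] = 0.0800
  C_13 = (0.00)(-0.30) − (1.00)(-0.40) = 0.4000
  C_21 = −[(-0.40)(0.80) − (-0.35)(-0.30)] = 0.4250
  C_22 = (0.85)(0.80) − (-0.35)(-0.40) = 0.5400
  C_23 = −[(0.85)(-0.30) − (-0.40)(-0.40)] = 0.4150
  C_31 = (-0.40)(-0.20) − (-0.35)(1.00) = 0.4300
  C_32 = −[(0.85)(-0.20) − (-0.35)(0.00)] = 0.1700
  C_33 = (0.85)(1.00) − (-0.40)(0.00) = 0.8500
det(I−A) = Σ_j (I−A)_1j·C_1j = (0.85)(0.7400) + (-0.40)(0.0800) + (-0.35)(0.4000) = 0.4570
adj(I−A) = Cᵀ =
  [ 0.7400   0.4250   0.4300]
  [ 0.0800   0.5400   0.1700]
  [ 0.4000   0.4150   0.8500]
(I − A)⁻¹ = adj(I−A) / det(I−A) ≈
  [   1.6193     0.9300     0.9409]
  [   0.1751     1.1816     0.3720]
  [   0.8753     0.9081     1.8600]
Δx = (I − A)⁻¹ Δd with Δd having +30 in the Sector 2 component and 0 elsewhere.
So Δx_2 = L_22 · (+30), where L_22 = adj(I−A)_22 / det(I−A) = 0.5400 / 0.4570.
Δx_2 = 0.5400 × (+30) / 0.4570 = 16.20 / 0.4570 ≈ 35.45.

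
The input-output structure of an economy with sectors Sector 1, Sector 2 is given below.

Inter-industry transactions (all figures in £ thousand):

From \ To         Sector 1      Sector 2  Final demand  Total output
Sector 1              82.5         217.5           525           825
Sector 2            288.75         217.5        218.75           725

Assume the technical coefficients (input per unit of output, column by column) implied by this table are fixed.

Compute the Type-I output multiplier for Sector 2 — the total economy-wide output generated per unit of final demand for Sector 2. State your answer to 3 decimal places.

Technical coefficients a_ij = z_ij / X_j:
  a_11 = 82.5/825 = 0.10, a_21 = 288.75/825 = 0.35
  a_12 = 217.5/725 = 0.30, a_22 = 217.5/725 = 0.30
I − A =
  [   0.90    -0.30]
  [  -0.35     0.70]
det(I−A) = (0.90)(0.70) − (-0.30)(-0.35) = 0.5250
adj(I−A) = [[0.70, 0.30], [0.35, 0.90]]
(I − A)⁻¹ = adj(I−A) / det(I−A) ≈
  [   1.3333     0.5714]
  [   0.6667     1.7143]
The output multiplier for sector j is the column-j sum of the Leontief inverse (I − A)⁻¹ = adj(I−A) / det(I−A).
Column 2 of adj(I−A): (0.30, 0.90); det(I−A) = 0.5250.
m_2 = (0.30 + 0.90) / 0.5250 = 1.20 / 0.5250 ≈ 2.286.

m_2 = 2.286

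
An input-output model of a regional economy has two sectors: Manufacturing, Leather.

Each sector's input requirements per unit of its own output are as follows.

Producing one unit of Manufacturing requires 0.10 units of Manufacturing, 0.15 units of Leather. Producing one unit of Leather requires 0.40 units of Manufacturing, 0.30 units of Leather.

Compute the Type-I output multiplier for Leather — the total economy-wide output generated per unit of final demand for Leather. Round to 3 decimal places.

m_2 = 2.281

I − A =
  [   0.90    -0.40]
  [  -0.15     0.70]
det(I−A) = (0.90)(0.70) − (-0.40)(-0.15) = 0.5700
adj(I−A) = [[0.70, 0.40], [0.15, 0.90]]
(I − A)⁻¹ = adj(I−A) / det(I−A) ≈
  [   1.2281     0.7018]
  [   0.2632     1.5789]
The output multiplier for sector j is the column-j sum of the Leontief inverse (I − A)⁻¹ = adj(I−A) / det(I−A).
Column 2 of adj(I−A): (0.40, 0.90); det(I−A) = 0.5700.
m_2 = (0.40 + 0.90) / 0.5700 = 1.30 / 0.5700 ≈ 2.281.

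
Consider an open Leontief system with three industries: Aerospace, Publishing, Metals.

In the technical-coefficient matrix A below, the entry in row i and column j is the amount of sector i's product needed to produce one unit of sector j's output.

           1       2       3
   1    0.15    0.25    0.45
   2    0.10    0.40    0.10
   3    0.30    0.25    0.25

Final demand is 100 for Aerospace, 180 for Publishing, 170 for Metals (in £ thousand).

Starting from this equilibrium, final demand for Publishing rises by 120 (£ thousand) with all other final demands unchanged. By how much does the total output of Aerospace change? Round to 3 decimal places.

Δx_1 = 148.301

I − A =
  [   0.85    -0.25    -0.45]
  [  -0.10     0.60    -0.10]
  [  -0.30    -0.25     0.75]
Cofactors of I−A, C_ij = (−1)^(i+j)·(minor ij) (rows/columns in the sector order above):
  C_11 = (0.60)(0.75) − (-0.10)(-0.25) = 0.4250
  C_12 = −[(-0.10)(0.75) − (-0.10)(-0.30)] = 0.1050
  C_13 = (-0.10)(-0.25) − (0.60)(-0.30) = 0.2050
  C_21 = −[(-0.25)(0.75) − (-0.45)(-0.25)] = 0.3000
  C_22 = (0.85)(0.75) − (-0.45)(-0.30) = 0.5025
  C_23 = −[(0.85)(-0.25) − (-0.25)(-0.30)] = 0.2875
  C_31 = (-0.25)(-0.10) − (-0.45)(0.60) = 0.2950
  C_32 = −[(0.85)(-0.10) − (-0.45)(-0.10)] = 0.1300
  C_33 = (0.85)(0.60) − (-0.25)(-0.10) = 0.4850
det(I−A) = Σ_j (I−A)_1j·C_1j = (0.85)(0.4250) + (-0.25)(0.1050) + (-0.45)(0.2050) = 0.24275
adj(I−A) = Cᵀ =
  [ 0.4250   0.3000   0.2950]
  [ 0.1050   0.5025   0.1300]
  [ 0.2050   0.2875   0.4850]
(I − A)⁻¹ = adj(I−A) / det(I−A) ≈
  [   1.7508     1.2358     1.2152]
  [   0.4325     2.0700     0.5355]
  [   0.8445     1.1843     1.9979]
Δx = (I − A)⁻¹ Δd with Δd having +120 in the Publishing component and 0 elsewhere.
So Δx_1 = L_12 · (+120), where L_12 = adj(I−A)_12 / det(I−A) = 0.3000 / 0.24275.
Δx_1 = 0.3000 × (+120) / 0.24275 = 36.00 / 0.24275 ≈ 148.301.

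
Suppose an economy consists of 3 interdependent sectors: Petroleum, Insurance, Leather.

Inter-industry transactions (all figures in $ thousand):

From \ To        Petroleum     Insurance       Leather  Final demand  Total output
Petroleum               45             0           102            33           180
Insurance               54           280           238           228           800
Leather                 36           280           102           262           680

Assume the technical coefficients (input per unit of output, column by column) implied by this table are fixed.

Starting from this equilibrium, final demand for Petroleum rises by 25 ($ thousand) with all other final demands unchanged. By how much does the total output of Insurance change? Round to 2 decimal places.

Technical coefficients a_ij = z_ij / X_j:
  a_PP = 45/180 = 0.25, a_IP = 54/180 = 0.30, a_LP = 36/180 = 0.20
  a_PI = 0/800 = 0.00, a_II = 280/800 = 0.35, a_LI = 280/800 = 0.35
  a_PL = 102/680 = 0.15, a_IL = 238/680 = 0.35, a_LL = 102/680 = 0.15
I − A =
  [   0.75     0.00    -0.15]
  [  -0.30     0.65    -0.35]
  [  -0.20    -0.35     0.85]
Cofactors of I−A, C_ij = (−1)^(i+j)·(minor ij) (rows/columns in the sector order above):
  C_11 = (0.65)(0.85) − (-0.35)(-0.35) = 0.4300
  C_12 = −[(-0.30)(0.85) − (-0.35)(-0.20)] = 0.3250
  C_13 = (-0.30)(-0.35) − (0.65)(-0.20) = 0.2350
  C_21 = −[(0.00)(0.85) − (-0.15)(-0.35)] = 0.0525
  C_22 = (0.75)(0.85) − (-0.15)(-0.20) = 0.6075
  C_23 = −[(0.75)(-0.35) − (0.00)(-0.20)] = 0.2625
  C_31 = (0.00)(-0.35) − (-0.15)(0.65) = 0.0975
  C_32 = −[(0.75)(-0.35) − (-0.15)(-0.30)] = 0.3075
  C_33 = (0.75)(0.65) − (0.00)(-0.30) = 0.4875
det(I−A) = Σ_j (I−A)_1j·C_1j = (0.75)(0.4300) + (0.00)(0.3250) + (-0.15)(0.2350) = 0.28725
adj(I−A) = Cᵀ =
  [ 0.4300   0.0525   0.0975]
  [ 0.3250   0.6075   0.3075]
  [ 0.2350   0.2625   0.4875]
(I − A)⁻¹ = adj(I−A) / det(I−A) ≈
  [   1.4970     0.1828     0.3394]
  [   1.1314     2.1149     1.0705]
  [   0.8181     0.9138     1.6971]
Δx = (I − A)⁻¹ Δd with Δd having +25 in the Petroleum component and 0 elsewhere.
So Δx_I = L_IP · (+25), where L_IP = adj(I−A)_IP / det(I−A) = 0.3250 / 0.28725.
Δx_I = 0.3250 × (+25) / 0.28725 = 8.125 / 0.28725 ≈ 28.29.

Δx_I = 28.29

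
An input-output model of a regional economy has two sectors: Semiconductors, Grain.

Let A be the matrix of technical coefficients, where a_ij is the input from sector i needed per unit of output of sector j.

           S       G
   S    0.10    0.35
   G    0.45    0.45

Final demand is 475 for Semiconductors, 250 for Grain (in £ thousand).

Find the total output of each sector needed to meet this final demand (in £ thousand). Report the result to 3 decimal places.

I − A =
  [   0.90    -0.35]
  [  -0.45     0.55]
det(I−A) = (0.90)(0.55) − (-0.35)(-0.45) = 0.3375
adj(I−A) = [[0.55, 0.35], [0.45, 0.90]]
(I − A)⁻¹ = adj(I−A) / det(I−A) ≈
  [   1.6296     1.0370]
  [   1.3333     2.6667]
x = (I − A)⁻¹ d = adj(I−A)·d / det(I−A), with det(I−A) = 0.3375:
  x_S = (0.55·475 + 0.35·250) / 0.3375 = 348.75 / 0.3375 ≈ 1033.333
  x_G = (0.45·475 + 0.90·250) / 0.3375 = 438.75 / 0.3375 = 1300.000

x_S = 1033.333, x_G = 1300.000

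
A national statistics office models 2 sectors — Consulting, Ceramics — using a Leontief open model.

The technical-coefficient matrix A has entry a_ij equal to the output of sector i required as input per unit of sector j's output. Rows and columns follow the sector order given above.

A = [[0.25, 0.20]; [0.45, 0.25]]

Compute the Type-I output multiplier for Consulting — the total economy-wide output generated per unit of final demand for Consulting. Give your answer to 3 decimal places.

I − A =
  [   0.75    -0.20]
  [  -0.45     0.75]
det(I−A) = (0.75)(0.75) − (-0.20)(-0.45) = 0.4725
adj(I−A) = [[0.75, 0.20], [0.45, 0.75]]
(I − A)⁻¹ = adj(I−A) / det(I−A) ≈
  [   1.5873     0.4233]
  [   0.9524     1.5873]
The output multiplier for sector j is the column-j sum of the Leontief inverse (I − A)⁻¹ = adj(I−A) / det(I−A).
Column 1 of adj(I−A): (0.75, 0.45); det(I−A) = 0.4725.
m_1 = (0.75 + 0.45) / 0.4725 = 1.20 / 0.4725 ≈ 2.540.

m_1 = 2.540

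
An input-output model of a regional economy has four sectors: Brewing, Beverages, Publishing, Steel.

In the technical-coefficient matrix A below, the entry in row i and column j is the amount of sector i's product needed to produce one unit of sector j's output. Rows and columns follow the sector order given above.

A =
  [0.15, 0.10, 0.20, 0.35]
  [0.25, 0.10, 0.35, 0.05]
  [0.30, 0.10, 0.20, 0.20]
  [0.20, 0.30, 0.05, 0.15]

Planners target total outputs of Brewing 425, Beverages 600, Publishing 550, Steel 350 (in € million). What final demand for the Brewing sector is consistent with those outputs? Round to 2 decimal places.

I − A =
  [   0.85    -0.10    -0.20    -0.35]
  [  -0.25     0.90    -0.35    -0.05]
  [  -0.30    -0.10     0.80    -0.20]
  [  -0.20    -0.30    -0.05     0.85]
d = (I − A) x:
  d_1 = (+0.85)·425 + (-0.10)·600 + (-0.20)·550 + (-0.35)·350 = 68.75
  d_2 = (-0.25)·425 + (+0.90)·600 + (-0.35)·550 + (-0.05)·350 = 223.75
  d_3 = (-0.30)·425 + (-0.10)·600 + (+0.80)·550 + (-0.20)·350 = 182.50
  d_4 = (-0.20)·425 + (-0.30)·600 + (-0.05)·550 + (+0.85)·350 = 5.00

d_1 = 68.75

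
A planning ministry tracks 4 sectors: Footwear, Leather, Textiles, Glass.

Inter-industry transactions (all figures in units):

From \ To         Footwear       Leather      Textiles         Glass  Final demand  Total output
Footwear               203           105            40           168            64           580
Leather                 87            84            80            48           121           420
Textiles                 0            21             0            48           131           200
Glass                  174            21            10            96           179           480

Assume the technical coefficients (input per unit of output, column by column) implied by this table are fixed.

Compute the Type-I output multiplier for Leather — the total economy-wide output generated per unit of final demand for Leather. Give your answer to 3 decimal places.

Technical coefficients a_ij = z_ij / X_j:
  a_11 = 203/580 = 0.35, a_21 = 87/580 = 0.15, a_31 = 0/580 = 0.00, a_41 = 174/580 = 0.30
  a_12 = 105/420 = 0.25, a_22 = 84/420 = 0.20, a_32 = 21/420 = 0.05, a_42 = 21/420 = 0.05
  a_13 = 40/200 = 0.20, a_23 = 80/200 = 0.40, a_33 = 0/200 = 0.00, a_43 = 10/200 = 0.05
  a_14 = 168/480 = 0.35, a_24 = 48/480 = 0.10, a_34 = 48/480 = 0.10, a_44 = 96/480 = 0.20
I − A =
  [   0.65    -0.25    -0.20    -0.35]
  [  -0.15     0.80    -0.40    -0.10]
  [   0.00    -0.05     1.00    -0.10]
  [  -0.30    -0.05    -0.05     0.80]
Compute the cofactors C_ij = (−1)^(i+j)·(3×3 minor ij) of I−A; the adjugate is their transpose:
adj(I−A) = Cᵀ =
  [ 0.612750   0.226125   0.229250   0.325000]
  [ 0.161250   0.405750   0.201875   0.146500]
  [ 0.032250   0.031500   0.288625   0.054125]
  [ 0.241875   0.112125   0.116625   0.468000]
det(I−A) = Σ_j (I−A)_1j·C_1j = (0.65)(0.612750) + (-0.25)(0.161250) + (-0.20)(0.032250) + (-0.35)(0.241875) = 0.26686875
(I − A)⁻¹ = adj(I−A) / det(I−A) ≈
  [   2.2961     0.8473     0.8590     1.2178]
  [   0.6042     1.5204     0.7565     0.5490]
  [   0.1208     0.1180     1.0815     0.2028]
  [   0.9063     0.4202     0.4370     1.7537]
The output multiplier for sector j is the column-j sum of the Leontief inverse (I − A)⁻¹ = adj(I−A) / det(I−A).
Column 2 of adj(I−A): (0.226125, 0.405750, 0.031500, 0.112125); det(I−A) = 0.26686875.
m_2 = (0.226125 + 0.405750 + 0.031500 + 0.112125) / 0.26686875 = 0.7755 / 0.26686875 ≈ 2.906.

m_2 = 2.906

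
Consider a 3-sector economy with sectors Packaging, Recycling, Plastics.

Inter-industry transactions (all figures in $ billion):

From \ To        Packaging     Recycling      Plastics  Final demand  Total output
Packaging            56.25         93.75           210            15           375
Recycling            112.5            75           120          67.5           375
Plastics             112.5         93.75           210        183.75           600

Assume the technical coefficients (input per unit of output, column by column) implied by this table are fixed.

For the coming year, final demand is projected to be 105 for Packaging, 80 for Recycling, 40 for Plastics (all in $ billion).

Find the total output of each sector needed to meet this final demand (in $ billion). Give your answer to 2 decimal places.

Technical coefficients a_ij = z_ij / X_j:
  a_11 = 56.25/375 = 0.15, a_21 = 112.5/375 = 0.30, a_31 = 112.5/375 = 0.30
  a_12 = 93.75/375 = 0.25, a_22 = 75/375 = 0.20, a_32 = 93.75/375 = 0.25
  a_13 = 210/600 = 0.35, a_23 = 120/600 = 0.20, a_33 = 210/600 = 0.35
I − A =
  [   0.85    -0.25    -0.35]
  [  -0.30     0.80    -0.20]
  [  -0.30    -0.25     0.65]
Cofactors of I−A, C_ij = (−1)^(i+j)·(minor ij) (rows/columns in the sector order above):
  C_11 = (0.80)(0.65) − (-0.20)(-0.25) = 0.4700
  C_12 = −[(-0.30)(0.65) − (-0.20)(-0.30)] = 0.2550
  C_13 = (-0.30)(-0.25) − (0.80)(-0.30) = 0.3150
  C_21 = −[(-0.25)(0.65) − (-0.35)(-0.25)] = 0.2500
  C_22 = (0.85)(0.65) − (-0.35)(-0.30) = 0.4475
  C_23 = −[(0.85)(-0.25) − (-0.25)(-0.30)] = 0.2875
  C_31 = (-0.25)(-0.20) − (-0.35)(0.80) = 0.3300
  C_32 = −[(0.85)(-0.20) − (-0.35)(-0.30)] = 0.2750
  C_33 = (0.85)(0.80) − (-0.25)(-0.30) = 0.6050
det(I−A) = Σ_j (I−A)_1j·C_1j = (0.85)(0.4700) + (-0.25)(0.2550) + (-0.35)(0.3150) = 0.2255
adj(I−A) = Cᵀ =
  [ 0.4700   0.2500   0.3300]
  [ 0.2550   0.4475   0.2750]
  [ 0.3150   0.2875   0.6050]
(I − A)⁻¹ = adj(I−A) / det(I−A) ≈
  [   2.0843     1.1086     1.4634]
  [   1.1308     1.9845     1.2195]
  [   1.3969     1.2749     2.6829]
x = (I − A)⁻¹ d = adj(I−A)·d / det(I−A), with det(I−A) = 0.2255:
  x_1 = (0.4700·105 + 0.2500·80 + 0.3300·40) / 0.2255 = 82.55 / 0.2255 ≈ 366.08
  x_2 = (0.2550·105 + 0.4475·80 + 0.2750·40) / 0.2255 = 73.575 / 0.2255 ≈ 326.27
  x_3 = (0.3150·105 + 0.2875·80 + 0.6050·40) / 0.2255 = 80.275 / 0.2255 ≈ 355.99

x_1 = 366.08, x_2 = 326.27, x_3 = 355.99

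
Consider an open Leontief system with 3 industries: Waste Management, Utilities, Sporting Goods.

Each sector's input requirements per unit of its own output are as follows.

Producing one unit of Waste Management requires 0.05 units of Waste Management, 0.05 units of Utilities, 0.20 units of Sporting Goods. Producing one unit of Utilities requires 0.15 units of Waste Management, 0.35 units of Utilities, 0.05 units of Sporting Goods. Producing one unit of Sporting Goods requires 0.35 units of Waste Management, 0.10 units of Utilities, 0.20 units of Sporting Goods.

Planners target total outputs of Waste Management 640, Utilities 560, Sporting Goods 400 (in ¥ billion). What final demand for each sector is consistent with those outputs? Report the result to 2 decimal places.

d_1 = 384.00, d_2 = 292.00, d_3 = 164.00

I − A =
  [   0.95    -0.15    -0.35]
  [  -0.05     0.65    -0.10]
  [  -0.20    -0.05     0.80]
d = (I − A) x:
  d_1 = (+0.95)·640 + (-0.15)·560 + (-0.35)·400 = 384.00
  d_2 = (-0.05)·640 + (+0.65)·560 + (-0.10)·400 = 292.00
  d_3 = (-0.20)·640 + (-0.05)·560 + (+0.80)·400 = 164.00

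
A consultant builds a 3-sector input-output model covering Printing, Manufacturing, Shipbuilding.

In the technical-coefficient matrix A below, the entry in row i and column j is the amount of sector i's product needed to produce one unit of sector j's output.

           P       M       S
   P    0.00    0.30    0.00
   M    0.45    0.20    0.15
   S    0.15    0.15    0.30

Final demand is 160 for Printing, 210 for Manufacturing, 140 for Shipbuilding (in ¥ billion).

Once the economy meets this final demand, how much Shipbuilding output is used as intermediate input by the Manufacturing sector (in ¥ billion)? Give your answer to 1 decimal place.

z_SM = 76.3

I − A =
  [   1.00    -0.30     0.00]
  [  -0.45     0.80    -0.15]
  [  -0.15    -0.15     0.70]
Cofactors of I−A, C_ij = (−1)^(i+j)·(minor ij) (rows/columns in the sector order above):
  C_11 = (0.80)(0.70) − (-0.15)(-0.15) = 0.5375
  C_12 = −[(-0.45)(0.70) − (-0.15)(-0.15)] = 0.3375
  C_13 = (-0.45)(-0.15) − (0.80)(-0.15) = 0.1875
  C_21 = −[(-0.30)(0.70) − (0.00)(-0.15)] = 0.2100
  C_22 = (1.00)(0.70) − (0.00)(-0.15) = 0.7000
  C_23 = −[(1.00)(-0.15) − (-0.30)(-0.15)] = 0.1950
  C_31 = (-0.30)(-0.15) − (0.00)(0.80) = 0.0450
  C_32 = −[(1.00)(-0.15) − (0.00)(-0.45)] = 0.1500
  C_33 = (1.00)(0.80) − (-0.30)(-0.45) = 0.6650
det(I−A) = Σ_j (I−A)_1j·C_1j = (1.00)(0.5375) + (-0.30)(0.3375) + (0.00)(0.1875) = 0.43625
adj(I−A) = Cᵀ =
  [ 0.5375   0.2100   0.0450]
  [ 0.3375   0.7000   0.1500]
  [ 0.1875   0.1950   0.6650]
(I − A)⁻¹ = adj(I−A) / det(I−A) ≈
  [   1.2321     0.4814     0.1032]
  [   0.7736     1.6046     0.3438]
  [   0.4298     0.4470     1.5244]
First solve x = (I − A)⁻¹ d = adj(I−A)·d / det(I−A); in particular x_M = (0.3375·160 + 0.7000·210 + 0.1500·140) / 0.43625 = 222.00 / 0.43625 ≈ 508.883.
Intermediate flow from S to M: z_SM = a_SM · x_M = 0.15 × 222.00 / 0.43625 = 33.30 / 0.43625 ≈ 76.3.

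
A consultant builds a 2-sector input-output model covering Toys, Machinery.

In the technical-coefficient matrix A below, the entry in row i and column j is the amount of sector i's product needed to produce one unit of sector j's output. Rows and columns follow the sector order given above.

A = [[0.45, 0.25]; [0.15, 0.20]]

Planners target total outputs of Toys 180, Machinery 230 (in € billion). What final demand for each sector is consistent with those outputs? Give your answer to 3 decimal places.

d_T = 41.500, d_M = 157.000

I − A =
  [   0.55    -0.25]
  [  -0.15     0.80]
d = (I − A) x:
  d_T = (+0.55)·180 + (-0.25)·230 = 41.500
  d_M = (-0.15)·180 + (+0.80)·230 = 157.000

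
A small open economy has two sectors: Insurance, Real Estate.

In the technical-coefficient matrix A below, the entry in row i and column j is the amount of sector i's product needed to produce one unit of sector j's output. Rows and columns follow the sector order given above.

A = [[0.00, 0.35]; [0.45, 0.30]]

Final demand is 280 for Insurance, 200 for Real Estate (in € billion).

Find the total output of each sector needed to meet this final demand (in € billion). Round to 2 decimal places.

I − A =
  [   1.00    -0.35]
  [  -0.45     0.70]
det(I−A) = (1.00)(0.70) − (-0.35)(-0.45) = 0.5425
adj(I−A) = [[0.70, 0.35], [0.45, 1.00]]
(I − A)⁻¹ = adj(I−A) / det(I−A) ≈
  [   1.2903     0.6452]
  [   0.8295     1.8433]
x = (I − A)⁻¹ d = adj(I−A)·d / det(I−A), with det(I−A) = 0.5425:
  x_1 = (0.70·280 + 0.35·200) / 0.5425 = 266.00 / 0.5425 ≈ 490.32
  x_2 = (0.45·280 + 1.00·200) / 0.5425 = 326.00 / 0.5425 ≈ 600.92

x_1 = 490.32, x_2 = 600.92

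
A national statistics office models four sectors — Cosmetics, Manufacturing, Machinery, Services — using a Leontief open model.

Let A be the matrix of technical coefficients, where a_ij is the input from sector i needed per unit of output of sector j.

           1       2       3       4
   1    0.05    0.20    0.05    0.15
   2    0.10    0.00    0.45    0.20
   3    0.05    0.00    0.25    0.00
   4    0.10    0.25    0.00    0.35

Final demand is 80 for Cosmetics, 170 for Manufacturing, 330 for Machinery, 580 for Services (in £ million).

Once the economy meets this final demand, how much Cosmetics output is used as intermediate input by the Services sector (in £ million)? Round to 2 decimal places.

I − A =
  [   0.95    -0.20    -0.05    -0.15]
  [  -0.10     1.00    -0.45    -0.20]
  [  -0.05     0.00     0.75     0.00]
  [  -0.10    -0.25     0.00     0.65]
Compute the cofactors C_ij = (−1)^(i+j)·(3×3 minor ij) of I−A; the adjugate is their transpose:
adj(I−A) = Cᵀ =
  [ 0.450000   0.125625   0.105375   0.142500]
  [ 0.078375   0.450250   0.275375   0.156625]
  [ 0.030000   0.008375   0.534250   0.009500]
  [ 0.099375   0.192500   0.122125   0.690500]
det(I−A) = Σ_j (I−A)_1j·C_1j = (0.95)(0.450000) + (-0.20)(0.078375) + (-0.05)(0.030000) + (-0.15)(0.099375) = 0.39541875
(I − A)⁻¹ = adj(I−A) / det(I−A) ≈
  [   1.1380     0.3177     0.2665     0.3604]
  [   0.1982     1.1387     0.6964     0.3961]
  [   0.0759     0.0212     1.3511     0.0240]
  [   0.2513     0.4868     0.3088     1.7463]
First solve x = (I − A)⁻¹ d = adj(I−A)·d / det(I−A); in particular x_4 = (0.099375·80 + 0.192500·170 + 0.122125·330 + 0.690500·580) / 0.39541875 = 481.46625 / 0.39541875 ≈ 1217.6111.
Intermediate flow from 1 to 4: z_14 = a_14 · x_4 = 0.15 × 481.46625 / 0.39541875 = 72.2199375 / 0.39541875 ≈ 182.64.

z_14 = 182.64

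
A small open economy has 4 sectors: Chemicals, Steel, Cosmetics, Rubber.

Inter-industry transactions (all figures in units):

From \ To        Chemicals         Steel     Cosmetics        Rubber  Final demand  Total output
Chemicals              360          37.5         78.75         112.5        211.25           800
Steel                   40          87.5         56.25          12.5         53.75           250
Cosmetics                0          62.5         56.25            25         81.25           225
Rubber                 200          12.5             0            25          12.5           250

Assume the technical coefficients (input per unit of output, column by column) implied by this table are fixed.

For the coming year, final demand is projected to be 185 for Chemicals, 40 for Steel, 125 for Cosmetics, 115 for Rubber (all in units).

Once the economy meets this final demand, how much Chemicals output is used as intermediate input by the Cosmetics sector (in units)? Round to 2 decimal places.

z_13 = 110.95

Technical coefficients a_ij = z_ij / X_j:
  a_11 = 360/800 = 0.45, a_21 = 40/800 = 0.05, a_31 = 0/800 = 0.00, a_41 = 200/800 = 0.25
  a_12 = 37.5/250 = 0.15, a_22 = 87.5/250 = 0.35, a_32 = 62.5/250 = 0.25, a_42 = 12.5/250 = 0.05
  a_13 = 78.75/225 = 0.35, a_23 = 56.25/225 = 0.25, a_33 = 56.25/225 = 0.25, a_43 = 0/225 = 0.00
  a_14 = 112.5/250 = 0.45, a_24 = 12.5/250 = 0.05, a_34 = 25/250 = 0.10, a_44 = 25/250 = 0.10
I − A =
  [   0.55    -0.15    -0.35    -0.45]
  [  -0.05     0.65    -0.25    -0.05]
  [   0.00    -0.25     0.75    -0.10]
  [  -0.25    -0.05     0.00     0.90]
Compute the cofactors C_ij = (−1)^(i+j)·(3×3 minor ij) of I−A; the adjugate is their transpose:
adj(I−A) = Cᵀ =
  [ 0.379375   0.198625   0.243250   0.227750]
  [ 0.049375   0.278125   0.115750   0.053000]
  [ 0.030875   0.102125   0.237500   0.047500]
  [ 0.108125   0.070625   0.074000   0.223750]
det(I−A) = Σ_j (I−A)_1j·C_1j = (0.55)(0.379375) + (-0.15)(0.049375) + (-0.35)(0.030875) + (-0.45)(0.108125) = 0.1417875
(I − A)⁻¹ = adj(I−A) / det(I−A) ≈
  [   2.6757     1.4009     1.7156     1.6063]
  [   0.3482     1.9616     0.8164     0.3738]
  [   0.2178     0.7203     1.6750     0.3350]
  [   0.7626     0.4981     0.5219     1.5781]
First solve x = (I − A)⁻¹ d = adj(I−A)·d / det(I−A); in particular x_3 = (0.030875·185 + 0.102125·40 + 0.237500·125 + 0.047500·115) / 0.1417875 = 44.946875 / 0.1417875 ≈ 317.0017.
Intermediate flow from 1 to 3: z_13 = a_13 · x_3 = 0.35 × 44.946875 / 0.1417875 = 15.73140625 / 0.1417875 ≈ 110.95.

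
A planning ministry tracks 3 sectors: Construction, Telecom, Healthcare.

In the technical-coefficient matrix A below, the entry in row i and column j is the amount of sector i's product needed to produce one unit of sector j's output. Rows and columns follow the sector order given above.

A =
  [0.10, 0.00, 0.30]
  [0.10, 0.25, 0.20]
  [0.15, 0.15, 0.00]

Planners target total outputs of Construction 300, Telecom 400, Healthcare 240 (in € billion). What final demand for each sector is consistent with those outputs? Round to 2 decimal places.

I − A =
  [   0.90     0.00    -0.30]
  [  -0.10     0.75    -0.20]
  [  -0.15    -0.15     1.00]
d = (I − A) x:
  d_1 = (+0.90)·300 + (+0.00)·400 + (-0.30)·240 = 198.00
  d_2 = (-0.10)·300 + (+0.75)·400 + (-0.20)·240 = 222.00
  d_3 = (-0.15)·300 + (-0.15)·400 + (+1.00)·240 = 135.00

d_1 = 198.00, d_2 = 222.00, d_3 = 135.00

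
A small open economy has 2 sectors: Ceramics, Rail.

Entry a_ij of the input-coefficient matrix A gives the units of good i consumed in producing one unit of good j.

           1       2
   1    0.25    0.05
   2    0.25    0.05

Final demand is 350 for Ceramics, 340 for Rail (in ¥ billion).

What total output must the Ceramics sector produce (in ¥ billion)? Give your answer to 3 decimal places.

x_1 = 499.286

I − A =
  [   0.75    -0.05]
  [  -0.25     0.95]
det(I−A) = (0.75)(0.95) − (-0.05)(-0.25) = 0.7000
adj(I−A) = [[0.95, 0.05], [0.25, 0.75]]
(I − A)⁻¹ = adj(I−A) / det(I−A) ≈
  [   1.3571     0.0714]
  [   0.3571     1.0714]
x = (I − A)⁻¹ d = adj(I−A)·d / det(I−A), with det(I−A) = 0.7000:
  x_1 = (0.95·350 + 0.05·340) / 0.7000 = 349.50 / 0.7000 ≈ 499.286
  x_2 = (0.25·350 + 0.75·340) / 0.7000 = 342.50 / 0.7000 ≈ 489.286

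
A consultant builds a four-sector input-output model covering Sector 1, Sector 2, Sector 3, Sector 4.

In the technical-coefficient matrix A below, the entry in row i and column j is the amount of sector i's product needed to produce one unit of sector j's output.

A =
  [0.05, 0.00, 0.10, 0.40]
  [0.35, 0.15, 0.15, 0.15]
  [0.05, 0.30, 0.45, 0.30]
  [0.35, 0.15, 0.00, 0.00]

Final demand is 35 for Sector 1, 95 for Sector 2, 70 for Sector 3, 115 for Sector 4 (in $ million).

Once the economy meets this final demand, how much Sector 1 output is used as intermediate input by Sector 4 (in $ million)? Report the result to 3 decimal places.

I − A =
  [   0.95     0.00    -0.10    -0.40]
  [  -0.35     0.85    -0.15    -0.15]
  [  -0.05    -0.30     0.55    -0.30]
  [  -0.35    -0.15     0.00     1.00]
Compute the cofactors C_ij = (−1)^(i+j)·(3×3 minor ij) of I−A; the adjugate is their transpose:
adj(I−A) = Cᵀ =
  [ 0.403375   0.067500   0.091750   0.199000]
  [ 0.244625   0.430000   0.161750   0.210875]
  [ 0.267125   0.288750   0.646125   0.344000]
  [ 0.177875   0.088125   0.056375   0.386625]
det(I−A) = Σ_j (I−A)_1j·C_1j = (0.95)(0.403375) + (0.00)(0.244625) + (-0.10)(0.267125) + (-0.40)(0.177875) = 0.28534375
(I − A)⁻¹ = adj(I−A) / det(I−A) ≈
  [   1.4136     0.2366     0.3215     0.6974]
  [   0.8573     1.5070     0.5669     0.7390]
  [   0.9362     1.0119     2.2644     1.2056]
  [   0.6234     0.3088     0.1976     1.3549]
First solve x = (I − A)⁻¹ d = adj(I−A)·d / det(I−A); in particular x_4 = (0.177875·35 + 0.088125·95 + 0.056375·70 + 0.386625·115) / 0.28534375 = 63.005625 / 0.28534375 ≈ 220.80605.
Intermediate flow from 1 to 4: z_14 = a_14 · x_4 = 0.40 × 63.005625 / 0.28534375 = 25.20225 / 0.28534375 ≈ 88.322.

z_14 = 88.322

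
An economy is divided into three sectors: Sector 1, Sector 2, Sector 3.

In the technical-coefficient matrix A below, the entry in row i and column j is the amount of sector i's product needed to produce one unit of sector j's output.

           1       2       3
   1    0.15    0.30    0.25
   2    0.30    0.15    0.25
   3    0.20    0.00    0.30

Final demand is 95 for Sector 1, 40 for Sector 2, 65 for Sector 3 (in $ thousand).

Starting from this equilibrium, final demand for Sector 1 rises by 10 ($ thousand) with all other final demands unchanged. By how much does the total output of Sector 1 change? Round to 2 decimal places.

I − A =
  [   0.85    -0.30    -0.25]
  [  -0.30     0.85    -0.25]
  [  -0.20     0.00     0.70]
Cofactors of I−A, C_ij = (−1)^(i+j)·(minor ij) (rows/columns in the sector order above):
  C_11 = (0.85)(0.70) − (-0.25)(0.00) = 0.5950
  C_12 = −[(-0.30)(0.70) − (-0.25)(-0.20)] = 0.2600
  C_13 = (-0.30)(0.00) − (0.85)(-0.20) = 0.1700
  C_21 = −[(-0.30)(0.70) − (-0.25)(0.00)] = 0.2100
  C_22 = (0.85)(0.70) − (-0.25)(-0.20) = 0.5450
  C_23 = −[(0.85)(0.00) − (-0.30)(-0.20)] = 0.0600
  C_31 = (-0.30)(-0.25) − (-0.25)(0.85) = 0.2875
  C_32 = −[(0.85)(-0.25) − (-0.25)(-0.30)] = 0.2875
  C_33 = (0.85)(0.85) − (-0.30)(-0.30) = 0.6325
det(I−A) = Σ_j (I−A)_1j·C_1j = (0.85)(0.5950) + (-0.30)(0.2600) + (-0.25)(0.1700) = 0.38525
adj(I−A) = Cᵀ =
  [ 0.5950   0.2100   0.2875]
  [ 0.2600   0.5450   0.2875]
  [ 0.1700   0.0600   0.6325]
(I − A)⁻¹ = adj(I−A) / det(I−A) ≈
  [   1.5445     0.5451     0.7463]
  [   0.6749     1.4147     0.7463]
  [   0.4413     0.1557     1.6418]
Δx = (I − A)⁻¹ Δd with Δd having +10 in the Sector 1 component and 0 elsewhere.
So Δx_1 = L_11 · (+10), where L_11 = adj(I−A)_11 / det(I−A) = 0.5950 / 0.38525.
Δx_1 = 0.5950 × (+10) / 0.38525 = 5.95 / 0.38525 ≈ 15.44.

Δx_1 = 15.44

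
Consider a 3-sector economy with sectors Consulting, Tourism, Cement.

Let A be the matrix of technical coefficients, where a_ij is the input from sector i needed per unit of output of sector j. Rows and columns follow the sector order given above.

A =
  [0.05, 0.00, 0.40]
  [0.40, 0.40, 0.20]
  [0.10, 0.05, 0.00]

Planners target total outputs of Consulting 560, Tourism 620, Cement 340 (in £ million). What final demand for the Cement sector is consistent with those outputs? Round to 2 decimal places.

d_3 = 253.00

I − A =
  [   0.95     0.00    -0.40]
  [  -0.40     0.60    -0.20]
  [  -0.10    -0.05     1.00]
d = (I − A) x:
  d_1 = (+0.95)·560 + (+0.00)·620 + (-0.40)·340 = 396.00
  d_2 = (-0.40)·560 + (+0.60)·620 + (-0.20)·340 = 80.00
  d_3 = (-0.10)·560 + (-0.05)·620 + (+1.00)·340 = 253.00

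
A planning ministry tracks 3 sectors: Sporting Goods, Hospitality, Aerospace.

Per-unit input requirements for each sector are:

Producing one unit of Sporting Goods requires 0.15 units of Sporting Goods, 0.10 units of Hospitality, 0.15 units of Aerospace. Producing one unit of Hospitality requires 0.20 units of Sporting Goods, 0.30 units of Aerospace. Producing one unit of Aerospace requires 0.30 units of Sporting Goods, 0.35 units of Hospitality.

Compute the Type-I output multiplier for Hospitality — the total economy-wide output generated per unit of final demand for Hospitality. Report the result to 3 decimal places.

m_H = 2.041

I − A =
  [   0.85    -0.20    -0.30]
  [  -0.10     1.00    -0.35]
  [  -0.15    -0.30     1.00]
Cofactors of I−A, C_ij = (−1)^(i+j)·(minor ij) (rows/columns in the sector order above):
  C_11 = (1.00)(1.00) − (-0.35)(-0.30) = 0.8950
  C_12 = −[(-0.10)(1.00) − (-0.35)(-0.15)] = 0.1525
  C_13 = (-0.10)(-0.30) − (1.00)(-0.15) = 0.1800
  C_21 = −[(-0.20)(1.00) − (-0.30)(-0.30)] = 0.2900
  C_22 = (0.85)(1.00) − (-0.30)(-0.15) = 0.8050
  C_23 = −[(0.85)(-0.30) − (-0.20)(-0.15)] = 0.2850
  C_31 = (-0.20)(-0.35) − (-0.30)(1.00) = 0.3700
  C_32 = −[(0.85)(-0.35) − (-0.30)(-0.10)] = 0.3275
  C_33 = (0.85)(1.00) − (-0.20)(-0.10) = 0.8300
det(I−A) = Σ_j (I−A)_1j·C_1j = (0.85)(0.8950) + (-0.20)(0.1525) + (-0.30)(0.1800) = 0.67625
adj(I−A) = Cᵀ =
  [ 0.8950   0.2900   0.3700]
  [ 0.1525   0.8050   0.3275]
  [ 0.1800   0.2850   0.8300]
(I − A)⁻¹ = adj(I−A) / det(I−A) ≈
  [   1.3235     0.4288     0.5471]
  [   0.2255     1.1904     0.4843]
  [   0.2662     0.4214     1.2274]
The output multiplier for sector j is the column-j sum of the Leontief inverse (I − A)⁻¹ = adj(I−A) / det(I−A).
Column H of adj(I−A): (0.2900, 0.8050, 0.2850); det(I−A) = 0.67625.
m_H = (0.2900 + 0.8050 + 0.2850) / 0.67625 = 1.38 / 0.67625 ≈ 2.041.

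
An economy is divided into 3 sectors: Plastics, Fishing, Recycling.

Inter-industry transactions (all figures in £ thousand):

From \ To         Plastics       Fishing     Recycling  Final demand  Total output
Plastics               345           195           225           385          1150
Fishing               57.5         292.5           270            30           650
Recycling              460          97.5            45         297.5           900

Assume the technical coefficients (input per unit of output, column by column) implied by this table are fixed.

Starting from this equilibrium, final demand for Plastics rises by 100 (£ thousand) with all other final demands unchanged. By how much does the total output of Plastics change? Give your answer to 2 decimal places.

Δx_P = 210.24

Technical coefficients a_ij = z_ij / X_j:
  a_PP = 345/1150 = 0.30, a_FP = 57.5/1150 = 0.05, a_RP = 460/1150 = 0.40
  a_PF = 195/650 = 0.30, a_FF = 292.5/650 = 0.45, a_RF = 97.5/650 = 0.15
  a_PR = 225/900 = 0.25, a_FR = 270/900 = 0.30, a_RR = 45/900 = 0.05
I − A =
  [   0.70    -0.30    -0.25]
  [  -0.05     0.55    -0.30]
  [  -0.40    -0.15     0.95]
Cofactors of I−A, C_ij = (−1)^(i+j)·(minor ij) (rows/columns in the sector order above):
  C_11 = (0.55)(0.95) − (-0.30)(-0.15) = 0.4775
  C_12 = −[(-0.05)(0.95) − (-0.30)(-0.40)] = 0.1675
  C_13 = (-0.05)(-0.15) − (0.55)(-0.40) = 0.2275
  C_21 = −[(-0.30)(0.95) − (-0.25)(-0.15)] = 0.3225
  C_22 = (0.70)(0.95) − (-0.25)(-0.40) = 0.5650
  C_23 = −[(0.70)(-0.15) − (-0.30)(-0.40)] = 0.2250
  C_31 = (-0.30)(-0.30) − (-0.25)(0.55) = 0.2275
  C_32 = −[(0.70)(-0.30) − (-0.25)(-0.05)] = 0.2225
  C_33 = (0.70)(0.55) − (-0.30)(-0.05) = 0.3700
det(I−A) = Σ_j (I−A)_1j·C_1j = (0.70)(0.4775) + (-0.30)(0.1675) + (-0.25)(0.2275) = 0.227125
adj(I−A) = Cᵀ =
  [ 0.4775   0.3225   0.2275]
  [ 0.1675   0.5650   0.2225]
  [ 0.2275   0.2250   0.3700]
(I − A)⁻¹ = adj(I−A) / det(I−A) ≈
  [   2.1024     1.4199     1.0017]
  [   0.7375     2.4876     0.9796]
  [   1.0017     0.9906     1.6291]
Δx = (I − A)⁻¹ Δd with Δd having +100 in the Plastics component and 0 elsewhere.
So Δx_P = L_PP · (+100), where L_PP = adj(I−A)_PP / det(I−A) = 0.4775 / 0.227125.
Δx_P = 0.4775 × (+100) / 0.227125 = 47.75 / 0.227125 ≈ 210.24.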